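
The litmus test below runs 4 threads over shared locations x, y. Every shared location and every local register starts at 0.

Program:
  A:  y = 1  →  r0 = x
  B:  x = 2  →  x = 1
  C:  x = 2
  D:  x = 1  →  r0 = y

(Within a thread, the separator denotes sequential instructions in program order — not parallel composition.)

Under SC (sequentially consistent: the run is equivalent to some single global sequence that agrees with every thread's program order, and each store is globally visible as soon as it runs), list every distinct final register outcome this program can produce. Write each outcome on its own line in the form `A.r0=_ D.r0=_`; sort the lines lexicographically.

outcome vector order: (A.r0,D.r0)
|SC outcomes| = 5

A.r0=0 D.r0=1
A.r0=1 D.r0=0
A.r0=1 D.r0=1
A.r0=2 D.r0=0
A.r0=2 D.r0=1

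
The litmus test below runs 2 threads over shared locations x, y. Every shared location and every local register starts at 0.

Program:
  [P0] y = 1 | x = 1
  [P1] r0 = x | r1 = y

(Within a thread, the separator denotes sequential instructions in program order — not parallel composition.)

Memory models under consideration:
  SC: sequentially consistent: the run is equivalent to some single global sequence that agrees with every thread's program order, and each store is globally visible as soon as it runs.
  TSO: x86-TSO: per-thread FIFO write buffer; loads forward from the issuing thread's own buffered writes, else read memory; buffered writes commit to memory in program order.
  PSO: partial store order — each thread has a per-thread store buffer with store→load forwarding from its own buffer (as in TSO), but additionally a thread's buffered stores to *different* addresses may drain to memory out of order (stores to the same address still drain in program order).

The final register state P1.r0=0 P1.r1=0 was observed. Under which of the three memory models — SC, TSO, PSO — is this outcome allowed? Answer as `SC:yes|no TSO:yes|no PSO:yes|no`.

SC:yes TSO:yes PSO:yes

outcome vector order: (P1.r0,P1.r1)
under SC → 0/0; 0/1; 1/1
under TSO → 0/0; 0/1; 1/1
under PSO → 0/0; 0/1; 1/0; 1/1
target 0/0 ∈ {SC,TSO,PSO}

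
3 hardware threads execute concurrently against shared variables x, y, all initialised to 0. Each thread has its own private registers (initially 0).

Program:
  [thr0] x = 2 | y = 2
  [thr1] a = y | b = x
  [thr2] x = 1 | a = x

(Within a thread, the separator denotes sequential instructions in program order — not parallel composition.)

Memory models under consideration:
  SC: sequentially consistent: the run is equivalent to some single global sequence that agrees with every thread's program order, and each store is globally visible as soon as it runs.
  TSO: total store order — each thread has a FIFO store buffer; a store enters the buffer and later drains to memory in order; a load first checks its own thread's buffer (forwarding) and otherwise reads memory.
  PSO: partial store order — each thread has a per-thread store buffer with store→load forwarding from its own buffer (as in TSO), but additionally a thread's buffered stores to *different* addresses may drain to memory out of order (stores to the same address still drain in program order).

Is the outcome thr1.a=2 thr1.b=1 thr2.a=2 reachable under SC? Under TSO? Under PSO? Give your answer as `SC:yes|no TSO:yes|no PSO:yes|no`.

outcome vector order: (thr1.a,thr1.b,thr2.a)
[SC] allowed = {<0 0 1>; <0 0 2>; <0 1 1>; <0 1 2>; <0 2 1>; <0 2 2>; <2 1 1>; <2 2 1>; <2 2 2>}
[TSO] allowed = {<0 0 1>; <0 0 2>; <0 1 1>; <0 1 2>; <0 2 1>; <0 2 2>; <2 1 1>; <2 2 1>; <2 2 2>}
[PSO] allowed = {<0 0 1>; <0 0 2>; <0 1 1>; <0 1 2>; <0 2 1>; <0 2 2>; <2 0 1>; <2 0 2>; <2 1 1>; <2 1 2>; <2 2 1>; <2 2 2>}
target <2 1 2> ∈ {PSO}

SC:no TSO:no PSO:yes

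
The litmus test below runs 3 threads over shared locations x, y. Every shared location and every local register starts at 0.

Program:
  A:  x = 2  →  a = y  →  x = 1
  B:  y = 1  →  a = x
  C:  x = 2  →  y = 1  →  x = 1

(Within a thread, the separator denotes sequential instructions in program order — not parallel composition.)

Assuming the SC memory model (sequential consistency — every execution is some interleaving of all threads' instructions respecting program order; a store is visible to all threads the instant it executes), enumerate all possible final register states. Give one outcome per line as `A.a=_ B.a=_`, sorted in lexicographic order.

A.a=0 B.a=1
A.a=0 B.a=2
A.a=1 B.a=0
A.a=1 B.a=1
A.a=1 B.a=2

outcome vector order: (A.a,B.a)
|SC outcomes| = 5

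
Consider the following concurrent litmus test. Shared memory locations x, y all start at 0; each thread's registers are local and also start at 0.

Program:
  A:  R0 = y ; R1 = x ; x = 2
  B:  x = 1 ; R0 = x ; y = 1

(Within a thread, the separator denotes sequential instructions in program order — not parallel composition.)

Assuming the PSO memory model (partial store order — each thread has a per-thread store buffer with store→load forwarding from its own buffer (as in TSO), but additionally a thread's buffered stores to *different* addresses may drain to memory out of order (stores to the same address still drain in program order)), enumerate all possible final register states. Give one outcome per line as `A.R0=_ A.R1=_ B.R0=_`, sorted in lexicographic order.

A.R0=0 A.R1=0 B.R0=1
A.R0=0 A.R1=0 B.R0=2
A.R0=0 A.R1=1 B.R0=1
A.R0=0 A.R1=1 B.R0=2
A.R0=1 A.R1=0 B.R0=1
A.R0=1 A.R1=1 B.R0=1

outcome vector order: (A.R0,A.R1,B.R0)
|PSO outcomes| = 6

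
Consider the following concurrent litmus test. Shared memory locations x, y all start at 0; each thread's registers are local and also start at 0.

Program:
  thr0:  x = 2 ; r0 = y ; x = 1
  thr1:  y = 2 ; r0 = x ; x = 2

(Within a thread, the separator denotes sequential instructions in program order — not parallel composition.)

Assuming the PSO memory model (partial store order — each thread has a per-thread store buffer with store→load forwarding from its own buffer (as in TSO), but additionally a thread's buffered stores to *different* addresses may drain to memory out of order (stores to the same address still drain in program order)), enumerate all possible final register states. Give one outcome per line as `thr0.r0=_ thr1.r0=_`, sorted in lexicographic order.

outcome vector order: (thr0.r0,thr1.r0)
|PSO outcomes| = 6

thr0.r0=0 thr1.r0=0
thr0.r0=0 thr1.r0=1
thr0.r0=0 thr1.r0=2
thr0.r0=2 thr1.r0=0
thr0.r0=2 thr1.r0=1
thr0.r0=2 thr1.r0=2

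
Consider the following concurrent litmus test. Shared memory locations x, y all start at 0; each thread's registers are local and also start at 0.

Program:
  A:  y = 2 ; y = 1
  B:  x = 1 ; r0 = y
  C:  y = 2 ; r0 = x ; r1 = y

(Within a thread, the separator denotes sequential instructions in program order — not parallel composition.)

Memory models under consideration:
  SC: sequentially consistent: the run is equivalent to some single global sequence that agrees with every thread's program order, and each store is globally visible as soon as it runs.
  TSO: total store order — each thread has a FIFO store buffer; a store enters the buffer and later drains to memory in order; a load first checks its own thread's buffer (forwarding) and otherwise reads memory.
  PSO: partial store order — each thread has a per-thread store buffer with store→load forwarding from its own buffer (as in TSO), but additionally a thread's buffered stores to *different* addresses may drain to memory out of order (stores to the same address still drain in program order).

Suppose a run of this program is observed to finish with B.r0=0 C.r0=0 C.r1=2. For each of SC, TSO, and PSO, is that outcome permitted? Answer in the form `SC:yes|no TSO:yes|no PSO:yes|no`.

outcome vector order: (B.r0,C.r0,C.r1)
SC: 10 outcomes — {011 012 101 102 111 112 201 202 211 212}
TSO: 12 outcomes — {001 002 011 012 101 102 111 112 201 202 211 212}
PSO: 12 outcomes — {001 002 011 012 101 102 111 112 201 202 211 212}
target 002 ∈ {TSO,PSO}

SC:no TSO:yes PSO:yes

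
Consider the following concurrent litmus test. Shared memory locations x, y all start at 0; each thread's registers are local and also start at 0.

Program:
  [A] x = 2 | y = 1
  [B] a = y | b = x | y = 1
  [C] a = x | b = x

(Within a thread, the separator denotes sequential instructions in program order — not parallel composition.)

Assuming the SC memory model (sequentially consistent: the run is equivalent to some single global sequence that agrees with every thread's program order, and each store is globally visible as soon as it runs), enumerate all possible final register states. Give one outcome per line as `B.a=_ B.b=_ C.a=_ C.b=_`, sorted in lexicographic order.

B.a=0 B.b=0 C.a=0 C.b=0
B.a=0 B.b=0 C.a=0 C.b=2
B.a=0 B.b=0 C.a=2 C.b=2
B.a=0 B.b=2 C.a=0 C.b=0
B.a=0 B.b=2 C.a=0 C.b=2
B.a=0 B.b=2 C.a=2 C.b=2
B.a=1 B.b=2 C.a=0 C.b=0
B.a=1 B.b=2 C.a=0 C.b=2
B.a=1 B.b=2 C.a=2 C.b=2

outcome vector order: (B.a,B.b,C.a,C.b)
|SC outcomes| = 9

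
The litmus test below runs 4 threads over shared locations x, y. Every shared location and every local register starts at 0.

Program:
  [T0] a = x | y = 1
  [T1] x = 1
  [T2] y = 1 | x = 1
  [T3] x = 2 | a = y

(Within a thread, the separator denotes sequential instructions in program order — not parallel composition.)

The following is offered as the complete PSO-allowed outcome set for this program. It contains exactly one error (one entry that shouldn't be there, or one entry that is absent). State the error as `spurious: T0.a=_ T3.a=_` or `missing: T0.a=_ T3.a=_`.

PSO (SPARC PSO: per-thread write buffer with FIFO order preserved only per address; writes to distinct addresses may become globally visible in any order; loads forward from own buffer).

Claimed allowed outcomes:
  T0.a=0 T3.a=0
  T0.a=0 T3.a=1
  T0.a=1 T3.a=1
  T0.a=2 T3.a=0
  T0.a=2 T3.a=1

missing: T0.a=1 T3.a=0

outcome vector order: (T0.a,T3.a)
PSO (6): 0/0; 0/1; 1/0; 1/1; 2/0; 2/1
PSO∖claimed = {1/0}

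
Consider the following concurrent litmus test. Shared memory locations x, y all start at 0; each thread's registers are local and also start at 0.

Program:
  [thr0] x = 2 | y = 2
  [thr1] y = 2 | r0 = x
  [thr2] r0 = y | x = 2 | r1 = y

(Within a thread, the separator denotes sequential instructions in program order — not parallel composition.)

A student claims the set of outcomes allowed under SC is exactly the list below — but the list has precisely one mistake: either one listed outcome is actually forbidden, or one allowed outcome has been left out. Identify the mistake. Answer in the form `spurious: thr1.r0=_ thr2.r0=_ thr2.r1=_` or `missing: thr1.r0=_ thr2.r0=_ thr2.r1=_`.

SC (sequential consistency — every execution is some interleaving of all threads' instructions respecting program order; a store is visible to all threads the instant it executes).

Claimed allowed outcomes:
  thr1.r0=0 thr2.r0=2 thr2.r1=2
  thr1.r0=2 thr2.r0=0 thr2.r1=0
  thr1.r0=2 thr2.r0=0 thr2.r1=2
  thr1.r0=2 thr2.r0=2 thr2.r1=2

missing: thr1.r0=0 thr2.r0=0 thr2.r1=2

outcome vector order: (thr1.r0,thr2.r0,thr2.r1)
under SC → 0/0/2, 0/2/2, 2/0/0, 2/0/2, 2/2/2
SC∖claimed = {0/0/2}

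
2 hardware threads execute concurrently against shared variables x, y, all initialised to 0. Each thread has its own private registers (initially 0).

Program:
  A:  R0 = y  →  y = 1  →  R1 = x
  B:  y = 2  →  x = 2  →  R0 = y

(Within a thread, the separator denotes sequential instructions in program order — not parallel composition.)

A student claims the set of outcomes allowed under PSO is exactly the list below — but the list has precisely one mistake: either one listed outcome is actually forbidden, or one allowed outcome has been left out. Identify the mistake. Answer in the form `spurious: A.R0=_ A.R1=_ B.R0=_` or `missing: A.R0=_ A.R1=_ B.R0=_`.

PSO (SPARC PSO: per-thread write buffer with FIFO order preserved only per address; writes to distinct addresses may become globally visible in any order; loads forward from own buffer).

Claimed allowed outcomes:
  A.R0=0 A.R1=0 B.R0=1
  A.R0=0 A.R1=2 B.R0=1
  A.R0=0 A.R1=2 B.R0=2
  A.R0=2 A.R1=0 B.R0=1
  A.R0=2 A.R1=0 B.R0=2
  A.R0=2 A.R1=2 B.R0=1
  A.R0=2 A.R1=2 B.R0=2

missing: A.R0=0 A.R1=0 B.R0=2

outcome vector order: (A.R0,A.R1,B.R0)
PSO: 8 outcomes — {(0,0,1) (0,0,2) (0,2,1) (0,2,2) (2,0,1) (2,0,2) (2,2,1) (2,2,2)}
PSO∖claimed = {(0,0,2)}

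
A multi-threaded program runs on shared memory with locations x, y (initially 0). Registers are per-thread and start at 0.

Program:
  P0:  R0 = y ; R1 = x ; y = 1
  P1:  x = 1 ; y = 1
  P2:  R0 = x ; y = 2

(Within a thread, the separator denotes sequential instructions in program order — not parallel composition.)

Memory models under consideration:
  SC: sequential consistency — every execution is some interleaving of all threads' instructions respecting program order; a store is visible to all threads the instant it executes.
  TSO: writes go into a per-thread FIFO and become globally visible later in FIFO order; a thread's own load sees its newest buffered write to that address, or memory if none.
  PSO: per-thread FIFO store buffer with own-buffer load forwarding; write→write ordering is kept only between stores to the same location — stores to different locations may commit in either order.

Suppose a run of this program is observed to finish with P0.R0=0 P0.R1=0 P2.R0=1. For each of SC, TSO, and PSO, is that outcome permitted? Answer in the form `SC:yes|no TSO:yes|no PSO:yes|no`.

outcome vector order: (P0.R0,P0.R1,P2.R0)
[SC] allowed = {000; 001; 010; 011; 110; 111; 200; 210; 211}
[TSO] allowed = {000; 001; 010; 011; 110; 111; 200; 210; 211}
[PSO] allowed = {000; 001; 010; 011; 100; 101; 110; 111; 200; 210; 211}
target 001 ∈ {SC,TSO,PSO}

SC:yes TSO:yes PSO:yes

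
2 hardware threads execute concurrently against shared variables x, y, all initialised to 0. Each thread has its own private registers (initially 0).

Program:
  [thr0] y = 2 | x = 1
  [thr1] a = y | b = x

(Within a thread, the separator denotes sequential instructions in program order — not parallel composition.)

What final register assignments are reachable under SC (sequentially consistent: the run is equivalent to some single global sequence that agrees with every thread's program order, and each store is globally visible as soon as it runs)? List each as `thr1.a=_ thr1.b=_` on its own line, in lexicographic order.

thr1.a=0 thr1.b=0
thr1.a=0 thr1.b=1
thr1.a=2 thr1.b=0
thr1.a=2 thr1.b=1

outcome vector order: (thr1.a,thr1.b)
|SC outcomes| = 4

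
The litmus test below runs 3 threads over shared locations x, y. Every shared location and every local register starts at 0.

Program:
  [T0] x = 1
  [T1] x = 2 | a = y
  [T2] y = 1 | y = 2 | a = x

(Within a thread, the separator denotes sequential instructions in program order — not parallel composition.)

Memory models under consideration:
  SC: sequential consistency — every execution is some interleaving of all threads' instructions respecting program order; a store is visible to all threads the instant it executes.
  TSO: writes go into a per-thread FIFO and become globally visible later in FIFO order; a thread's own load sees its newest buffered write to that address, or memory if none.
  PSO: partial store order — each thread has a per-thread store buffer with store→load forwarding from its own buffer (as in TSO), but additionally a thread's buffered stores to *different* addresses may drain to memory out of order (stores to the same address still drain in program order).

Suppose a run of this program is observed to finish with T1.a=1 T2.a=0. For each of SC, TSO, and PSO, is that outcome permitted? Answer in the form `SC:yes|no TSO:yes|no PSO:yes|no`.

SC:no TSO:yes PSO:yes

outcome vector order: (T1.a,T2.a)
[SC] allowed = {0/1, 0/2, 1/1, 1/2, 2/0, 2/1, 2/2}
[TSO] allowed = {0/0, 0/1, 0/2, 1/0, 1/1, 1/2, 2/0, 2/1, 2/2}
[PSO] allowed = {0/0, 0/1, 0/2, 1/0, 1/1, 1/2, 2/0, 2/1, 2/2}
target 1/0 ∈ {TSO,PSO}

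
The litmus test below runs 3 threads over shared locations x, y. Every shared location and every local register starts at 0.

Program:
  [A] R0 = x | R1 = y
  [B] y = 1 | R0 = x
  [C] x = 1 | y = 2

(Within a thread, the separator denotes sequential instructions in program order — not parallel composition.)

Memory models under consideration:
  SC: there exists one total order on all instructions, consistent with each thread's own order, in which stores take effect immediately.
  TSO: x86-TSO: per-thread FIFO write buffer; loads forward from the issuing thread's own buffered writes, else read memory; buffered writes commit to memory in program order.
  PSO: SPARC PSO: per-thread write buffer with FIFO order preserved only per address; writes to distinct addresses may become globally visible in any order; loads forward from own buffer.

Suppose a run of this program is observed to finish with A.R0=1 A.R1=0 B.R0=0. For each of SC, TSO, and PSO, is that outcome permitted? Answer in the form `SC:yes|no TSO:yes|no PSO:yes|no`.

outcome vector order: (A.R0,A.R1,B.R0)
under SC → (0,0,0); (0,0,1); (0,1,0); (0,1,1); (0,2,0); (0,2,1); (1,0,1); (1,1,0); (1,1,1); (1,2,0); (1,2,1)
under TSO → (0,0,0); (0,0,1); (0,1,0); (0,1,1); (0,2,0); (0,2,1); (1,0,0); (1,0,1); (1,1,0); (1,1,1); (1,2,0); (1,2,1)
under PSO → (0,0,0); (0,0,1); (0,1,0); (0,1,1); (0,2,0); (0,2,1); (1,0,0); (1,0,1); (1,1,0); (1,1,1); (1,2,0); (1,2,1)
target (1,0,0) ∈ {TSO,PSO}

SC:no TSO:yes PSO:yes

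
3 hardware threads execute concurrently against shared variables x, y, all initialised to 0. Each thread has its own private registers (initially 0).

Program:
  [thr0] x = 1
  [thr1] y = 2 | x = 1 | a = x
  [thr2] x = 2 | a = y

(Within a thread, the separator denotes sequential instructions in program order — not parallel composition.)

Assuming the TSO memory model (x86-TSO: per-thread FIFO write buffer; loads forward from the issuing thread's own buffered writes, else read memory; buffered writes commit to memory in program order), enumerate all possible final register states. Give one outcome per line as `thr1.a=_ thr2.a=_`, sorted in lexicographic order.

thr1.a=1 thr2.a=0
thr1.a=1 thr2.a=2
thr1.a=2 thr2.a=0
thr1.a=2 thr2.a=2

outcome vector order: (thr1.a,thr2.a)
|TSO outcomes| = 4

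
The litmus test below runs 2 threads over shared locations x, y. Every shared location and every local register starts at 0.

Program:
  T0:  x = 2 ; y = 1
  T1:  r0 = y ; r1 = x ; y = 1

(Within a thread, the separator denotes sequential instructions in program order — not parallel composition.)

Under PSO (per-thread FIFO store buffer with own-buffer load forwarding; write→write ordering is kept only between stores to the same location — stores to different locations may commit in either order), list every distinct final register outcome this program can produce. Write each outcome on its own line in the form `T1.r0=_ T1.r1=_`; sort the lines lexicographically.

T1.r0=0 T1.r1=0
T1.r0=0 T1.r1=2
T1.r0=1 T1.r1=0
T1.r0=1 T1.r1=2

outcome vector order: (T1.r0,T1.r1)
|PSO outcomes| = 4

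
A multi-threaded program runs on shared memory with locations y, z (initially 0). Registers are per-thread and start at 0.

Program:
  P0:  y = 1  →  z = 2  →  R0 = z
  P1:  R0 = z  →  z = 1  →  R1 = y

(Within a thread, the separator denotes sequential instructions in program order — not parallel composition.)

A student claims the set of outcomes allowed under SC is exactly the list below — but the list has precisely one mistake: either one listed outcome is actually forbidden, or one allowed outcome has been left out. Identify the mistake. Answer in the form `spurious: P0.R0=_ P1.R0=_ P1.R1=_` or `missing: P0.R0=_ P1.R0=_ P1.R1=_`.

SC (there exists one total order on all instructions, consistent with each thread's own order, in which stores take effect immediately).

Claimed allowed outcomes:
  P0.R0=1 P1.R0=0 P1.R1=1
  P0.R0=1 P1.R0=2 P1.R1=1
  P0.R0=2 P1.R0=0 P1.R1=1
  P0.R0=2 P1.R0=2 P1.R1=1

missing: P0.R0=2 P1.R0=0 P1.R1=0

outcome vector order: (P0.R0,P1.R0,P1.R1)
SC: 5 outcomes — {101 121 200 201 221}
SC∖claimed = {200}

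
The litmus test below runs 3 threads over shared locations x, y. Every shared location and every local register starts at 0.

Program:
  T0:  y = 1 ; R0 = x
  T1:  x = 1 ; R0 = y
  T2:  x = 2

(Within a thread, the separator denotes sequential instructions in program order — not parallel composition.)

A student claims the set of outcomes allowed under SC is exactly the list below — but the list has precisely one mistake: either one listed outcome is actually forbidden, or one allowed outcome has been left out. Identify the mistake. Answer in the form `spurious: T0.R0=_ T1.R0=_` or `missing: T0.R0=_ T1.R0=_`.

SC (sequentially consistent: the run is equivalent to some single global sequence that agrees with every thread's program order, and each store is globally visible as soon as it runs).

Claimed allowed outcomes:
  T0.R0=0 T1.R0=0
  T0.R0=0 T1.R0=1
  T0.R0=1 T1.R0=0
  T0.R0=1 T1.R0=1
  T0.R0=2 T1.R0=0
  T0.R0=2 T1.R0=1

outcome vector order: (T0.R0,T1.R0)
[SC] allowed = {(0,1) (1,0) (1,1) (2,0) (2,1)}
claimed∖SC = {(0,0)}

spurious: T0.R0=0 T1.R0=0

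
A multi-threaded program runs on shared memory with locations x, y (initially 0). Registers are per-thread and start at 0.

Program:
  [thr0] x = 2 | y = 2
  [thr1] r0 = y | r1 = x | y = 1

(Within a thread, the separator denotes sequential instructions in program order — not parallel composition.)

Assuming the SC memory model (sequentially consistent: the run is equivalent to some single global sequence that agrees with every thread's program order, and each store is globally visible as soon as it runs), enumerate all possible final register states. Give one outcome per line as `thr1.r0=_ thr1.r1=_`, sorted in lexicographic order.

thr1.r0=0 thr1.r1=0
thr1.r0=0 thr1.r1=2
thr1.r0=2 thr1.r1=2

outcome vector order: (thr1.r0,thr1.r1)
|SC outcomes| = 3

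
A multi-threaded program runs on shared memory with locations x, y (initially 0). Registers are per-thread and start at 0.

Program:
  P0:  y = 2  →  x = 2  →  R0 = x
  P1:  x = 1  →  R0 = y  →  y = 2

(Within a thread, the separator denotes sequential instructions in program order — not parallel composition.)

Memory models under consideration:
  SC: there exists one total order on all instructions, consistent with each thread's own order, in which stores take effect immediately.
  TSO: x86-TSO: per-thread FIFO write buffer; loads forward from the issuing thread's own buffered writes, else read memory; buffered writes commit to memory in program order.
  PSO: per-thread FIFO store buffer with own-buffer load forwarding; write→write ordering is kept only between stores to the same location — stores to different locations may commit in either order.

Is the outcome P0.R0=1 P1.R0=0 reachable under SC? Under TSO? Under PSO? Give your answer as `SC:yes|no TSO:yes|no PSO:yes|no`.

outcome vector order: (P0.R0,P1.R0)
SC (3): 12; 20; 22
TSO (4): 10; 12; 20; 22
PSO (4): 10; 12; 20; 22
target 10 ∈ {TSO,PSO}

SC:no TSO:yes PSO:yes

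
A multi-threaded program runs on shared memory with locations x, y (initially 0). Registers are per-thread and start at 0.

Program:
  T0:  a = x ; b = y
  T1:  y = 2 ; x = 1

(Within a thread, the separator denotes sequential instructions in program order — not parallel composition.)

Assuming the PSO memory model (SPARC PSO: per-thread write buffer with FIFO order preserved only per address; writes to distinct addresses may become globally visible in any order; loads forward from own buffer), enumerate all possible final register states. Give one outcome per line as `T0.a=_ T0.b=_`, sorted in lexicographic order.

T0.a=0 T0.b=0
T0.a=0 T0.b=2
T0.a=1 T0.b=0
T0.a=1 T0.b=2

outcome vector order: (T0.a,T0.b)
|PSO outcomes| = 4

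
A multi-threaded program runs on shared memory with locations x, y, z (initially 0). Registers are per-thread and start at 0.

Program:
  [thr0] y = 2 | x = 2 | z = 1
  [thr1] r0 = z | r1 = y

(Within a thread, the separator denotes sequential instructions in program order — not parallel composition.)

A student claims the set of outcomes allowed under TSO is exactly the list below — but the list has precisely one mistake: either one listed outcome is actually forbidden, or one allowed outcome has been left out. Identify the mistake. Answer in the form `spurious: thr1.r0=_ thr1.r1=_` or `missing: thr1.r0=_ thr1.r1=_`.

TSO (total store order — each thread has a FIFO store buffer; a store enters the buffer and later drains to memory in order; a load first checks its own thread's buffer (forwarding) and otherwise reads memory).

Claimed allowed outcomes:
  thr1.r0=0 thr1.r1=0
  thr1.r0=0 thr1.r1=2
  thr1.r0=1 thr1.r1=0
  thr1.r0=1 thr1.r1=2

spurious: thr1.r0=1 thr1.r1=0

outcome vector order: (thr1.r0,thr1.r1)
under TSO → 00, 02, 12
claimed∖TSO = {10}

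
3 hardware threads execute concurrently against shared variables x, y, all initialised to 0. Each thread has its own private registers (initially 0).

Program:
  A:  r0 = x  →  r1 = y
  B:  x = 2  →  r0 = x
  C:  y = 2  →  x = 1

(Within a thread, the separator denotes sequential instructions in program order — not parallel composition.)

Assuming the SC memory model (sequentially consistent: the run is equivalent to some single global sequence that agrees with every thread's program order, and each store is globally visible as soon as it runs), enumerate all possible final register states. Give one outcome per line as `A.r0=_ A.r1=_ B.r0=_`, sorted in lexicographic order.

outcome vector order: (A.r0,A.r1,B.r0)
|SC outcomes| = 10

A.r0=0 A.r1=0 B.r0=1
A.r0=0 A.r1=0 B.r0=2
A.r0=0 A.r1=2 B.r0=1
A.r0=0 A.r1=2 B.r0=2
A.r0=1 A.r1=2 B.r0=1
A.r0=1 A.r1=2 B.r0=2
A.r0=2 A.r1=0 B.r0=1
A.r0=2 A.r1=0 B.r0=2
A.r0=2 A.r1=2 B.r0=1
A.r0=2 A.r1=2 B.r0=2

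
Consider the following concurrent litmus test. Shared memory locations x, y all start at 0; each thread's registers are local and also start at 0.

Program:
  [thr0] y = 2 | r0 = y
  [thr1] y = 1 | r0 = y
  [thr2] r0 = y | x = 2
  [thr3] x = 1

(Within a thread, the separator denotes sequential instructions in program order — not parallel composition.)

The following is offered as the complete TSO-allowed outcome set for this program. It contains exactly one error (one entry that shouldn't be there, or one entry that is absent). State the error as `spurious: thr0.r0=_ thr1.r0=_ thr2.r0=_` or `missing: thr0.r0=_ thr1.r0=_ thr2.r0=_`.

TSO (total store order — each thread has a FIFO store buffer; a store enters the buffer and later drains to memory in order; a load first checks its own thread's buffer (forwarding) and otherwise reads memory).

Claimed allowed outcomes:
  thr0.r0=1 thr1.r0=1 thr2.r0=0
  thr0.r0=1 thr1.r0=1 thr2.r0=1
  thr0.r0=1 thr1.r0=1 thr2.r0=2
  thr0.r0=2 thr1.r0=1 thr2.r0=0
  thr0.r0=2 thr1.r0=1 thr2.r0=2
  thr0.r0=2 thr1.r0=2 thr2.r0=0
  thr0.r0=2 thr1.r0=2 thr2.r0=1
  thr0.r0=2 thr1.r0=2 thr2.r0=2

outcome vector order: (thr0.r0,thr1.r0,thr2.r0)
[TSO] allowed = {1/1/0; 1/1/1; 1/1/2; 2/1/0; 2/1/1; 2/1/2; 2/2/0; 2/2/1; 2/2/2}
TSO∖claimed = {2/1/1}

missing: thr0.r0=2 thr1.r0=1 thr2.r0=1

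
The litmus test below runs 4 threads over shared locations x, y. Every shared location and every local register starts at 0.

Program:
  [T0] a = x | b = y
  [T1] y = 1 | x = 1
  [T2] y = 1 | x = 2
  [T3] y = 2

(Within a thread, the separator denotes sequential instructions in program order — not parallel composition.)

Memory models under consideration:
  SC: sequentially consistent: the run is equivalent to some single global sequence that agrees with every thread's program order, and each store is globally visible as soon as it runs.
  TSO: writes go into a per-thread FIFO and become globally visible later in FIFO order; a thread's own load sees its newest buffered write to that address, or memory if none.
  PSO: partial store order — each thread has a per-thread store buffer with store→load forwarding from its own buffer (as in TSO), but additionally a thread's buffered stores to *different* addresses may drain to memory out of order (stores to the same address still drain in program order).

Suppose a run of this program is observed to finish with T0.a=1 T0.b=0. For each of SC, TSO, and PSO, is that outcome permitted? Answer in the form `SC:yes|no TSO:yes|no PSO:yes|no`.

SC:no TSO:no PSO:yes

outcome vector order: (T0.a,T0.b)
SC: 7 outcomes — {(0,0) (0,1) (0,2) (1,1) (1,2) (2,1) (2,2)}
TSO: 7 outcomes — {(0,0) (0,1) (0,2) (1,1) (1,2) (2,1) (2,2)}
PSO: 9 outcomes — {(0,0) (0,1) (0,2) (1,0) (1,1) (1,2) (2,0) (2,1) (2,2)}
target (1,0) ∈ {PSO}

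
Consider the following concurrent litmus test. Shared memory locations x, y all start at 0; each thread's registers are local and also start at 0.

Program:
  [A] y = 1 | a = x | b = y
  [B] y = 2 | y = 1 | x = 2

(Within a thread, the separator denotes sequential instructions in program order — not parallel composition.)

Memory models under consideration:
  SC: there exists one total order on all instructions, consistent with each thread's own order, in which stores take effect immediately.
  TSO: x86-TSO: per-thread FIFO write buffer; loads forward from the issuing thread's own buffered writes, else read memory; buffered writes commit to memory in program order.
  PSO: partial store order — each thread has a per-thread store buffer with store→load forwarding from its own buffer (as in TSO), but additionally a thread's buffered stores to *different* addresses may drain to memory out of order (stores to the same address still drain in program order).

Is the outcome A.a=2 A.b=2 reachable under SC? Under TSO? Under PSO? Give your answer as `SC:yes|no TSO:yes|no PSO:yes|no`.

SC:no TSO:no PSO:yes

outcome vector order: (A.a,A.b)
under SC → 0/1 0/2 2/1
under TSO → 0/1 0/2 2/1
under PSO → 0/1 0/2 2/1 2/2
target 2/2 ∈ {PSO}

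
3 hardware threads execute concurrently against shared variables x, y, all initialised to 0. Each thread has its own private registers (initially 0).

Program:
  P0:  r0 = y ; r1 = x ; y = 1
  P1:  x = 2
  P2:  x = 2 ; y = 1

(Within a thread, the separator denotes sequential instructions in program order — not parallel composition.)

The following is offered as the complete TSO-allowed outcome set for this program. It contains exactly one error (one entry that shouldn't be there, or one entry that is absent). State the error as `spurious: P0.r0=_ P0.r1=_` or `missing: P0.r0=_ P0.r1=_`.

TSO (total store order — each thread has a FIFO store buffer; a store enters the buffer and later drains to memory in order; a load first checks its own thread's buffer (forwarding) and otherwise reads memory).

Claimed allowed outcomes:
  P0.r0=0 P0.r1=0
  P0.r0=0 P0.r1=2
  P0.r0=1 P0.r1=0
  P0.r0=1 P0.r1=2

outcome vector order: (P0.r0,P0.r1)
[TSO] allowed = {0/0; 0/2; 1/2}
claimed∖TSO = {1/0}

spurious: P0.r0=1 P0.r1=0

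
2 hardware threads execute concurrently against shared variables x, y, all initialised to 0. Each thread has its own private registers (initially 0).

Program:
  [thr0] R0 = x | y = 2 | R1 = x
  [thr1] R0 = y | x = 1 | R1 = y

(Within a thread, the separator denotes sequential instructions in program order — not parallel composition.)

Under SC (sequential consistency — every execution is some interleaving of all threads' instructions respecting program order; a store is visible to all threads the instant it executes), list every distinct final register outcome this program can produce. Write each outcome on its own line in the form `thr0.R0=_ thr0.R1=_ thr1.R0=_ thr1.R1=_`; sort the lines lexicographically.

outcome vector order: (thr0.R0,thr0.R1,thr1.R0,thr1.R1)
|SC outcomes| = 7

thr0.R0=0 thr0.R1=0 thr1.R0=0 thr1.R1=2
thr0.R0=0 thr0.R1=0 thr1.R0=2 thr1.R1=2
thr0.R0=0 thr0.R1=1 thr1.R0=0 thr1.R1=0
thr0.R0=0 thr0.R1=1 thr1.R0=0 thr1.R1=2
thr0.R0=0 thr0.R1=1 thr1.R0=2 thr1.R1=2
thr0.R0=1 thr0.R1=1 thr1.R0=0 thr1.R1=0
thr0.R0=1 thr0.R1=1 thr1.R0=0 thr1.R1=2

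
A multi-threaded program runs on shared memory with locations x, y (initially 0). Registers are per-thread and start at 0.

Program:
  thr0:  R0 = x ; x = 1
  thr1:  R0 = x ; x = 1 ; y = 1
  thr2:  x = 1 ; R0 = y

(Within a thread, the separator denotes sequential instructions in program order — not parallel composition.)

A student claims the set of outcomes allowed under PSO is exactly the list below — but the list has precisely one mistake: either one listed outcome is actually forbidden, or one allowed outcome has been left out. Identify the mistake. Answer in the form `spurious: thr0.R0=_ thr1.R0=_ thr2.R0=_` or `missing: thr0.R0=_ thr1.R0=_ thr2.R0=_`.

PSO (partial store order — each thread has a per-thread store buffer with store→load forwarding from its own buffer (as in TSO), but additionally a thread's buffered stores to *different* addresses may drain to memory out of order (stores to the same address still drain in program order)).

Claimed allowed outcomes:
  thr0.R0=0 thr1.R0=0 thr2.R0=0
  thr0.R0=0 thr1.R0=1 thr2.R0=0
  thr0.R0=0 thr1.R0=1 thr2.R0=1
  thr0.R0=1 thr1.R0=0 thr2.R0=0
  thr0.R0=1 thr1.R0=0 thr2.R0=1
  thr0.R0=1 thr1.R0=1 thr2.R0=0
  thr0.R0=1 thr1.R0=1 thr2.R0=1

outcome vector order: (thr0.R0,thr1.R0,thr2.R0)
[PSO] allowed = {0/0/0; 0/0/1; 0/1/0; 0/1/1; 1/0/0; 1/0/1; 1/1/0; 1/1/1}
PSO∖claimed = {0/0/1}

missing: thr0.R0=0 thr1.R0=0 thr2.R0=1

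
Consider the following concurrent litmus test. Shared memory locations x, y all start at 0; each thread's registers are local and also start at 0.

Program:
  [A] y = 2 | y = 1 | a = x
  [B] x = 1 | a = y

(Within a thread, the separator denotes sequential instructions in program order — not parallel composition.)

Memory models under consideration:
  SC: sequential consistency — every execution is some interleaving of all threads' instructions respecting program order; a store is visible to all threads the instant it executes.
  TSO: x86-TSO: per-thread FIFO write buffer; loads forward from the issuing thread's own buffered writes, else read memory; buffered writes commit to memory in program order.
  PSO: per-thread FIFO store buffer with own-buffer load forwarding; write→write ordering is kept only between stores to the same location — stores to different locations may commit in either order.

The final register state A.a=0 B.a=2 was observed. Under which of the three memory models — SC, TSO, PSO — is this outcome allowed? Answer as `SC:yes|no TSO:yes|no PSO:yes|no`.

SC:no TSO:yes PSO:yes

outcome vector order: (A.a,B.a)
SC (4): 0/1, 1/0, 1/1, 1/2
TSO (6): 0/0, 0/1, 0/2, 1/0, 1/1, 1/2
PSO (6): 0/0, 0/1, 0/2, 1/0, 1/1, 1/2
target 0/2 ∈ {TSO,PSO}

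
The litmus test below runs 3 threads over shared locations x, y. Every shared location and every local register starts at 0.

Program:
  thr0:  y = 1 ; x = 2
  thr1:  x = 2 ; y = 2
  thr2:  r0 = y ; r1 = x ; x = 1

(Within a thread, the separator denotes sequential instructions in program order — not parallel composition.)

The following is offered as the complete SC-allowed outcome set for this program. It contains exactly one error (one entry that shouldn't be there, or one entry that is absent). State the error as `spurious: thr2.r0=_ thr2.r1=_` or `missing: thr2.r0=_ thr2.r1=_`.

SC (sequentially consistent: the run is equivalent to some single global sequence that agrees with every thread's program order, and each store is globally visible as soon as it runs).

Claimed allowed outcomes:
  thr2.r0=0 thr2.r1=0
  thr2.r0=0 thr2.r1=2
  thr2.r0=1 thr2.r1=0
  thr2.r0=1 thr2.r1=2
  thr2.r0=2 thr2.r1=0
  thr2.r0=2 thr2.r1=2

spurious: thr2.r0=2 thr2.r1=0

outcome vector order: (thr2.r0,thr2.r1)
SC: 5 outcomes — {<0 0>, <0 2>, <1 0>, <1 2>, <2 2>}
claimed∖SC = {<2 0>}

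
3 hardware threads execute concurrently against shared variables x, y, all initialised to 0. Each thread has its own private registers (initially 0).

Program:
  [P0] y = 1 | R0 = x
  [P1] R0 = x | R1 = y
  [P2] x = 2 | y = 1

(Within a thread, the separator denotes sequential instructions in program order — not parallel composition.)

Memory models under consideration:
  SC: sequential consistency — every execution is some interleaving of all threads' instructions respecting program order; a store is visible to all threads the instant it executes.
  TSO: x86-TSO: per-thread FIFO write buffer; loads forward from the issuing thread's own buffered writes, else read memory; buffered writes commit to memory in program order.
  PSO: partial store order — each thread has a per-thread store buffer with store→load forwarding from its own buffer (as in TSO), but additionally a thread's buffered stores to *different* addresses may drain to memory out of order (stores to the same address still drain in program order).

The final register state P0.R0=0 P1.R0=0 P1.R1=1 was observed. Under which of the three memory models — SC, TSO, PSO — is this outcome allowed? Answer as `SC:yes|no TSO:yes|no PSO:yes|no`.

SC:yes TSO:yes PSO:yes

outcome vector order: (P0.R0,P1.R0,P1.R1)
[SC] allowed = {<0 0 0> <0 0 1> <0 2 1> <2 0 0> <2 0 1> <2 2 0> <2 2 1>}
[TSO] allowed = {<0 0 0> <0 0 1> <0 2 0> <0 2 1> <2 0 0> <2 0 1> <2 2 0> <2 2 1>}
[PSO] allowed = {<0 0 0> <0 0 1> <0 2 0> <0 2 1> <2 0 0> <2 0 1> <2 2 0> <2 2 1>}
target <0 0 1> ∈ {SC,TSO,PSO}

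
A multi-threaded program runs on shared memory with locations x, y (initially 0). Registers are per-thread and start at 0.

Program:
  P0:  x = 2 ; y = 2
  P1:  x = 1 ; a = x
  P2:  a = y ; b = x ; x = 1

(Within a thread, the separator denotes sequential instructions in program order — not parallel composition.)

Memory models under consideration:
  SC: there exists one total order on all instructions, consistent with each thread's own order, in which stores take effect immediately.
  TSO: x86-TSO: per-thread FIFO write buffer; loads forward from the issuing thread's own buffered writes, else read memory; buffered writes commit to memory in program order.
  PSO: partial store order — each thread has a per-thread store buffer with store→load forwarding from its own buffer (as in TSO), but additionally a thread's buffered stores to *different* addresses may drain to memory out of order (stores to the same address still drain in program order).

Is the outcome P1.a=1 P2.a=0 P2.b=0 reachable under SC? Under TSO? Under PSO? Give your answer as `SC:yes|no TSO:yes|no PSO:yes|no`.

outcome vector order: (P1.a,P2.a,P2.b)
under SC → (1,0,0); (1,0,1); (1,0,2); (1,2,1); (1,2,2); (2,0,0); (2,0,1); (2,0,2); (2,2,2)
under TSO → (1,0,0); (1,0,1); (1,0,2); (1,2,1); (1,2,2); (2,0,0); (2,0,1); (2,0,2); (2,2,2)
under PSO → (1,0,0); (1,0,1); (1,0,2); (1,2,0); (1,2,1); (1,2,2); (2,0,0); (2,0,1); (2,0,2); (2,2,0); (2,2,1); (2,2,2)
target (1,0,0) ∈ {SC,TSO,PSO}

SC:yes TSO:yes PSO:yes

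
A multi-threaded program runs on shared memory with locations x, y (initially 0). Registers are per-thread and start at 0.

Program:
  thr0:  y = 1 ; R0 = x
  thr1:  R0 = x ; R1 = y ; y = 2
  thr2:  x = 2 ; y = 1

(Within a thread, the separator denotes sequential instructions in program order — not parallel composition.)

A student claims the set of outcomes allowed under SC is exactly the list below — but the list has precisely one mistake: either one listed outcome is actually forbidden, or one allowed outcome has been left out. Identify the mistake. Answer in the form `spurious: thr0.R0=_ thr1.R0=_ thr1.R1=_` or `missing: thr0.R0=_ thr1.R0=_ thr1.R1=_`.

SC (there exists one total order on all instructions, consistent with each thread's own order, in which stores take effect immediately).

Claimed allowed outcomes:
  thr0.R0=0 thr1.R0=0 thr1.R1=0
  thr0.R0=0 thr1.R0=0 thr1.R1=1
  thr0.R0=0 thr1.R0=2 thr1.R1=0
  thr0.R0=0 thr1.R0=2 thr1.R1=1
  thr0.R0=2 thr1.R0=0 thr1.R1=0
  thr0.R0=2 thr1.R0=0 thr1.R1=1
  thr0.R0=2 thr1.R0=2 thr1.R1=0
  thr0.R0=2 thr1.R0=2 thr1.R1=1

outcome vector order: (thr0.R0,thr1.R0,thr1.R1)
SC (7): <0 0 0>; <0 0 1>; <0 2 1>; <2 0 0>; <2 0 1>; <2 2 0>; <2 2 1>
claimed∖SC = {<0 2 0>}

spurious: thr0.R0=0 thr1.R0=2 thr1.R1=0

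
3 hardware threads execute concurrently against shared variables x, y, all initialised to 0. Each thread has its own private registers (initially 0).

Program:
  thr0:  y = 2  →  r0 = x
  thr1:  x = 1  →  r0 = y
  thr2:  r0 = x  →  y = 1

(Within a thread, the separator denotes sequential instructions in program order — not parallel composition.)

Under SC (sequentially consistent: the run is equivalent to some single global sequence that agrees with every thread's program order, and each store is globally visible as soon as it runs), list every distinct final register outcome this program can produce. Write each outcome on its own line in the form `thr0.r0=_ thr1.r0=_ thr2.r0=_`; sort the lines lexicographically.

outcome vector order: (thr0.r0,thr1.r0,thr2.r0)
|SC outcomes| = 10

thr0.r0=0 thr1.r0=1 thr2.r0=0
thr0.r0=0 thr1.r0=1 thr2.r0=1
thr0.r0=0 thr1.r0=2 thr2.r0=0
thr0.r0=0 thr1.r0=2 thr2.r0=1
thr0.r0=1 thr1.r0=0 thr2.r0=0
thr0.r0=1 thr1.r0=0 thr2.r0=1
thr0.r0=1 thr1.r0=1 thr2.r0=0
thr0.r0=1 thr1.r0=1 thr2.r0=1
thr0.r0=1 thr1.r0=2 thr2.r0=0
thr0.r0=1 thr1.r0=2 thr2.r0=1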